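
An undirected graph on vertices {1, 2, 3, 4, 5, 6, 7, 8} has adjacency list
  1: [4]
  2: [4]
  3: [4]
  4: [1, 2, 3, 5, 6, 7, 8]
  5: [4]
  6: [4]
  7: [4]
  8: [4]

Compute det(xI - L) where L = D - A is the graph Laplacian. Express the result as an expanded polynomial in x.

Reading degrees in the order [1, 2, 3, 4, 5, 6, 7, 8] gives [1, 1, 1, 7, 1, 1, 1, 1]; set D = diag(1, 1, 1, 7, 1, 1, 1, 1) and form L = D - A. Computing det(xI - L) by cofactor expansion (or equivalently via sum-over-permutations) gives x^8 - 14x^7 + 63x^6 - 140x^5 + 175x^4 - 126x^3 + 49x^2 - 8x. Since p(0) = det(-L) = 0, x divides p(x). The largest eigenvalue, 8, is at most the vertex count 8.

x^8 - 14x^7 + 63x^6 - 140x^5 + 175x^4 - 126x^3 + 49x^2 - 8x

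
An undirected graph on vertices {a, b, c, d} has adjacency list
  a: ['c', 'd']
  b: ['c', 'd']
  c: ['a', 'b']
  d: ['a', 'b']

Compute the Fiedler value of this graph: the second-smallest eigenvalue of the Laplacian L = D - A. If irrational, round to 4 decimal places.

2

With the vertex order [a, b, c, d], the degrees are [2, 2, 2, 2], giving D = diag(2, 2, 2, 2) and L = D - A. The sorted Laplacian eigenvalues are [0, 2, 2, 4]; the algebraic connectivity is the second entry, 2. There is one zero in the spectrum, matching the 1 component.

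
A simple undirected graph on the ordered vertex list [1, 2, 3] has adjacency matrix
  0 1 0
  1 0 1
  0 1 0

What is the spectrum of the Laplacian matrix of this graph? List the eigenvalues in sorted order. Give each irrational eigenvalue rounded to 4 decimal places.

With the vertex order [1, 2, 3], the degrees are [1, 2, 1], giving D = diag(1, 2, 1) and L = D - A. Since every row of L sums to 0, the all-ones vector is in the kernel and 0 is an eigenvalue.

[0, 1, 3]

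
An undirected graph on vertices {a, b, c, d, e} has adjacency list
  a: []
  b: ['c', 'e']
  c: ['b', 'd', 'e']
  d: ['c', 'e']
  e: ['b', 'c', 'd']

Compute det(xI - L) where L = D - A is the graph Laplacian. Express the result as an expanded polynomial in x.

With the vertex order [a, b, c, d, e], the degrees are [0, 2, 3, 2, 3], giving D = diag(0, 2, 3, 2, 3) and L = D - A. Computing det(xI - L) by cofactor expansion (or equivalently via sum-over-permutations) gives x^5 - 10x^4 + 32x^3 - 32x^2. Since p(0) = det(-L) = 0, x divides p(x). The eigenvalues sum to 10, which equals trace(L) = 2|E|. There are 2 zeros in the spectrum, matching the 2 components.

x^5 - 10x^4 + 32x^3 - 32x^2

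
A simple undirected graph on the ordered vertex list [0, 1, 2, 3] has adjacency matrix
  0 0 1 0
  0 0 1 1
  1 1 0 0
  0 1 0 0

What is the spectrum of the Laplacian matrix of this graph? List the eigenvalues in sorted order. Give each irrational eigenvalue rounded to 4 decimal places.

With the vertex order [0, 1, 2, 3], the degrees are [1, 2, 2, 1], giving D = diag(1, 2, 2, 1) and L = D - A. L is symmetric positive semidefinite, so every eigenvalue is real and nonnegative. The single zero eigenvalue shows the graph is connected.

[0, 0.5858, 2, 3.4142]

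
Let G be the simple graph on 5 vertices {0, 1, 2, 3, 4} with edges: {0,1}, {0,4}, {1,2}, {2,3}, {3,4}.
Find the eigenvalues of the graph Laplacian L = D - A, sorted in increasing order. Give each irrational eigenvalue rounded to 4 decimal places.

[0, 1.3820, 1.3820, 3.6180, 3.6180]

Reading degrees in the order [0, 1, 2, 3, 4] gives [2, 2, 2, 2, 2]; set D = diag(2, 2, 2, 2, 2) and form L = D - A. Since every row of L sums to 0, the all-ones vector is in the kernel and 0 is an eigenvalue. The single zero eigenvalue shows the graph is connected. The largest eigenvalue, 3.6180, is at most the vertex count 5. By the matrix-tree theorem the graph has (1/5) * product of the nonzero eigenvalues = 5 spanning trees.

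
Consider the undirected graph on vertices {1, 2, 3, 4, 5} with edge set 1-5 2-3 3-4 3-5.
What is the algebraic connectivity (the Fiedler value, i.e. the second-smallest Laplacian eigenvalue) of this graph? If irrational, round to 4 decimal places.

0.5188

Reading degrees in the order [1, 2, 3, 4, 5] gives [1, 1, 3, 1, 2]; set D = diag(1, 1, 3, 1, 2) and form L = D - A. The smallest Laplacian eigenvalue is always 0. The next one, lambda_2 = 0.5188, measures how hard the graph is to disconnect: larger values mean better connectivity. By the matrix-tree theorem the graph has (1/5) * product of the nonzero eigenvalues = 1 spanning tree.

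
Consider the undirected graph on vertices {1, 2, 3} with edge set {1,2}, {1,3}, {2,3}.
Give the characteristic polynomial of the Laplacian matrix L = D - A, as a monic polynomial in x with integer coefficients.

x^3 - 6x^2 + 9x

Reading degrees in the order [1, 2, 3] gives [2, 2, 2]; set D = diag(2, 2, 2) and form L = D - A. Computing det(xI - L) by cofactor expansion (or equivalently via sum-over-permutations) gives x^3 - 6x^2 + 9x. Since p(0) = det(-L) = 0, x divides p(x).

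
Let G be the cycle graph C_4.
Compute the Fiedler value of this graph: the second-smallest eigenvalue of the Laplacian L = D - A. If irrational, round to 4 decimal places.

The graph has 4 vertices and degree multiset [2, 2, 2, 2]; D is the diagonal matrix of degrees and L = D - A. Computing the eigenvalues of L and sorting gives [0, 2, 2, 4]. The Fiedler value lambda_2 = 2 is strictly positive, so the graph is connected. By the matrix-tree theorem the graph has (1/4) * product of the nonzero eigenvalues = 4 spanning trees. The largest eigenvalue, 4, is at most the vertex count 4.

2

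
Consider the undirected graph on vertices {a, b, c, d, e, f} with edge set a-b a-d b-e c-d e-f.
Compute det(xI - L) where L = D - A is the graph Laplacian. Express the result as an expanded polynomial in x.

x^6 - 10x^5 + 36x^4 - 56x^3 + 35x^2 - 6x

With the vertex order [a, b, c, d, e, f], the degrees are [2, 2, 1, 2, 2, 1], giving D = diag(2, 2, 1, 2, 2, 1) and L = D - A. Computing det(xI - L) by cofactor expansion (or equivalently via sum-over-permutations) gives x^6 - 10x^5 + 36x^4 - 56x^3 + 35x^2 - 6x. The coefficient of x^5 equals -trace(L) = -10, matching the sum of degrees. There is one zero in the spectrum, matching the 1 component. By the matrix-tree theorem the graph has (1/6) * product of the nonzero eigenvalues = 1 spanning tree.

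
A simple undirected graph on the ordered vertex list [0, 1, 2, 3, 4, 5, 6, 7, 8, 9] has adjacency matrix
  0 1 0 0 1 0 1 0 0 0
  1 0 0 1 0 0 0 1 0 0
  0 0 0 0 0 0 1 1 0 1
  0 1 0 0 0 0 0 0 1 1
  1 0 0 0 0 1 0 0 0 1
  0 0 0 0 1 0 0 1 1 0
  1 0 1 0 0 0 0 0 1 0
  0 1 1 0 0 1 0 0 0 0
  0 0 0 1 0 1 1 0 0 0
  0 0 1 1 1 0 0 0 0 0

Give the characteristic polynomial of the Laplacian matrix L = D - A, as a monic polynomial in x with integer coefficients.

With the vertex order [0, 1, 2, 3, 4, 5, 6, 7, 8, 9], the degrees are [3, 3, 3, 3, 3, 3, 3, 3, 3, 3], giving D = diag(3, 3, 3, 3, 3, 3, 3, 3, 3, 3) and L = D - A. L has integer entries, so p(x) = det(xI - L) has integer coefficients. Expanding the determinant yields x^10 - 30x^9 + 390x^8 - 2880x^7 + 13305x^6 - 39882x^5 + 77640x^4 - 94800x^3 + 66000x^2 - 20000x. The constant term is 0 because L is singular (the all-ones vector lies in its kernel). The eigenvalues sum to 30, which equals trace(L) = 2|E|. There is one zero in the spectrum, matching the 1 component.

x^10 - 30x^9 + 390x^8 - 2880x^7 + 13305x^6 - 39882x^5 + 77640x^4 - 94800x^3 + 66000x^2 - 20000x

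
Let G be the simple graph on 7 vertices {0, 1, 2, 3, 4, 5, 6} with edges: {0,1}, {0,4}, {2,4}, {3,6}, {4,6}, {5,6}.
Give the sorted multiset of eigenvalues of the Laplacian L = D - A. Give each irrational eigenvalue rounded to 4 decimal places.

[0, 0.3217, 0.6802, 1, 2.1397, 3.2297, 4.6287]

Each diagonal entry of L is the vertex degree and each off-diagonal entry is -1 where an edge is present, 0 otherwise; in the order [0, 1, 2, 3, 4, 5, 6] the diagonal is [2, 1, 1, 1, 3, 1, 3]. L is symmetric positive semidefinite, so every eigenvalue is real and nonnegative.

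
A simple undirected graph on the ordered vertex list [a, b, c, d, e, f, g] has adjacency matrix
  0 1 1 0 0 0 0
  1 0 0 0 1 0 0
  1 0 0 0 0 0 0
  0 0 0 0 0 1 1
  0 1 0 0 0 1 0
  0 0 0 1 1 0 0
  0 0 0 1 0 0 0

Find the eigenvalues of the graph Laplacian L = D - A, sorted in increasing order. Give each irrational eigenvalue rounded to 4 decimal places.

With the vertex order [a, b, c, d, e, f, g], the degrees are [2, 2, 1, 2, 2, 2, 1], giving D = diag(2, 2, 1, 2, 2, 2, 1) and L = D - A. The multiplicity of 0 as a Laplacian eigenvalue equals the number of connected components. The single zero eigenvalue shows the graph is connected. There is one zero in the spectrum, matching the 1 component. By the matrix-tree theorem the graph has (1/7) * product of the nonzero eigenvalues = 1 spanning tree.

[0, 0.1981, 0.7530, 1.5550, 2.4450, 3.2470, 3.8019]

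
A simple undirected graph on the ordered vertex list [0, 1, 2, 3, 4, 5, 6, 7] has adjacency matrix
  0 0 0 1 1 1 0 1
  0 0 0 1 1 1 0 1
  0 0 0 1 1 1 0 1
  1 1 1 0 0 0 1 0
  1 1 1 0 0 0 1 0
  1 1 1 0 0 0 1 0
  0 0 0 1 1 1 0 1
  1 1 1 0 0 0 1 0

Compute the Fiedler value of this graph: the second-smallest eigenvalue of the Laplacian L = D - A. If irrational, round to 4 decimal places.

Each diagonal entry of L is the vertex degree and each off-diagonal entry is -1 where an edge is present, 0 otherwise; in the order [0, 1, 2, 3, 4, 5, 6, 7] the diagonal is [4, 4, 4, 4, 4, 4, 4, 4]. The sorted Laplacian eigenvalues are [0, 4, 4, 4, 4, 4, 4, 8]; the algebraic connectivity is the second entry, 4. The largest eigenvalue, 8, is at most the vertex count 8. By the matrix-tree theorem the graph has (1/8) * product of the nonzero eigenvalues = 4096 spanning trees.

4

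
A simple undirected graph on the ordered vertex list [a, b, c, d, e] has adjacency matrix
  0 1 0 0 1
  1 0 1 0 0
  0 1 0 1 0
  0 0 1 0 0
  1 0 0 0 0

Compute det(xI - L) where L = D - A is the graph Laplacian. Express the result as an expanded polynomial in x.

Reading degrees in the order [a, b, c, d, e] gives [2, 2, 2, 1, 1]; set D = diag(2, 2, 2, 1, 1) and form L = D - A. L has integer entries, so p(x) = det(xI - L) has integer coefficients. Expanding the determinant yields x^5 - 8x^4 + 21x^3 - 20x^2 + 5x. The coefficient of x^4 equals -trace(L) = -8, matching the sum of degrees. By the matrix-tree theorem the graph has (1/5) * product of the nonzero eigenvalues = 1 spanning tree. The largest eigenvalue, 3.6180, is at most the vertex count 5.

x^5 - 8x^4 + 21x^3 - 20x^2 + 5x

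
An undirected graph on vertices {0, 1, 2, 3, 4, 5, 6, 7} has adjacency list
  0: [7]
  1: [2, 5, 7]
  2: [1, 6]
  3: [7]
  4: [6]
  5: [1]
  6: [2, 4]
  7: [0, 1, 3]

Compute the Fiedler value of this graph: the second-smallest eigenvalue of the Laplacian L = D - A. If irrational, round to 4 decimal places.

0.2243

With the vertex order [0, 1, 2, 3, 4, 5, 6, 7], the degrees are [1, 3, 2, 1, 1, 1, 2, 3], giving D = diag(1, 3, 2, 1, 1, 1, 2, 3) and L = D - A. Computing the eigenvalues of L and sorting gives [0, 0.2243, 0.5858, 1, 1.4108, 2.7237, 3.4142, 4.6412]. The Fiedler value lambda_2 = 0.2243 is strictly positive, so the graph is connected. There is one zero in the spectrum, matching the 1 component.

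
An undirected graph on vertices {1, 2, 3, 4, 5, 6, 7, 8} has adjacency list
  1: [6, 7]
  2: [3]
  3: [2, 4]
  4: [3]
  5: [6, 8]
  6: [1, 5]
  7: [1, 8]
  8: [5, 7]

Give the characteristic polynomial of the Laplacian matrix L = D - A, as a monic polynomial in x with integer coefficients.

x^8 - 14x^7 + 78x^6 - 220x^5 + 330x^4 - 250x^3 + 75x^2

With the vertex order [1, 2, 3, 4, 5, 6, 7, 8], the degrees are [2, 1, 2, 1, 2, 2, 2, 2], giving D = diag(2, 1, 2, 1, 2, 2, 2, 2) and L = D - A. L has integer entries, so p(x) = det(xI - L) has integer coefficients. Expanding the determinant yields x^8 - 14x^7 + 78x^6 - 220x^5 + 330x^4 - 250x^3 + 75x^2. The coefficient of x^7 equals -trace(L) = -14, matching the sum of degrees. The eigenvalues sum to 14, which equals trace(L) = 2|E|.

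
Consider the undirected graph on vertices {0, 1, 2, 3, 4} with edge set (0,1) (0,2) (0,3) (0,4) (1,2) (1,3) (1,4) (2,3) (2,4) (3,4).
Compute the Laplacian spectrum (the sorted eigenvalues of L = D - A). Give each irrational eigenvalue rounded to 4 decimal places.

With the vertex order [0, 1, 2, 3, 4], the degrees are [4, 4, 4, 4, 4], giving D = diag(4, 4, 4, 4, 4) and L = D - A. L is symmetric positive semidefinite, so every eigenvalue is real and nonnegative. The single zero eigenvalue shows the graph is connected. There is one zero in the spectrum, matching the 1 component.

[0, 5, 5, 5, 5]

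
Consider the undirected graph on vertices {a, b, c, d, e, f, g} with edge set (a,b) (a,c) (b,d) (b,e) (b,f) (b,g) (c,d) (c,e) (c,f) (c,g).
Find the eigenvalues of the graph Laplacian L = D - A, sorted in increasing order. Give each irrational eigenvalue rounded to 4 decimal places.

[0, 2, 2, 2, 2, 5, 7]

Reading degrees in the order [a, b, c, d, e, f, g] gives [2, 5, 5, 2, 2, 2, 2]; set D = diag(2, 5, 5, 2, 2, 2, 2) and form L = D - A. Diagonalising L (or applying a numerical eigensolver to the 7x7 matrix) gives the spectrum above.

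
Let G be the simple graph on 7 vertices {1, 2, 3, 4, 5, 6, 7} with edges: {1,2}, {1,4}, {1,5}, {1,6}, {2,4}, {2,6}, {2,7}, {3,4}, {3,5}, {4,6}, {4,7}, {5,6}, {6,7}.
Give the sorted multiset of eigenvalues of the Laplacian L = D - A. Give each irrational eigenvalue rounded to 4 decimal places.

[0, 1.6368, 2.8277, 3.9391, 5.3145, 5.8745, 6.4074]

With the vertex order [1, 2, 3, 4, 5, 6, 7], the degrees are [4, 4, 2, 5, 3, 5, 3], giving D = diag(4, 4, 2, 5, 3, 5, 3) and L = D - A. The multiplicity of 0 as a Laplacian eigenvalue equals the number of connected components. The single zero eigenvalue shows the graph is connected. By the matrix-tree theorem the graph has (1/7) * product of the nonzero eigenvalues = 521 spanning trees.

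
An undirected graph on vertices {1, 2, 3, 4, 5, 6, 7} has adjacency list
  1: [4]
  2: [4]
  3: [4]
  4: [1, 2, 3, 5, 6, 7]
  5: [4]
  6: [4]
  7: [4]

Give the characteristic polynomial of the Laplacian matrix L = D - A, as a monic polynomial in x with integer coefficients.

Each diagonal entry of L is the vertex degree and each off-diagonal entry is -1 where an edge is present, 0 otherwise; in the order [1, 2, 3, 4, 5, 6, 7] the diagonal is [1, 1, 1, 6, 1, 1, 1]. Computing det(xI - L) by cofactor expansion (or equivalently via sum-over-permutations) gives x^7 - 12x^6 + 45x^5 - 80x^4 + 75x^3 - 36x^2 + 7x. The constant term is 0 because L is singular (the all-ones vector lies in its kernel). By the matrix-tree theorem the graph has (1/7) * product of the nonzero eigenvalues = 1 spanning tree.

x^7 - 12x^6 + 45x^5 - 80x^4 + 75x^3 - 36x^2 + 7x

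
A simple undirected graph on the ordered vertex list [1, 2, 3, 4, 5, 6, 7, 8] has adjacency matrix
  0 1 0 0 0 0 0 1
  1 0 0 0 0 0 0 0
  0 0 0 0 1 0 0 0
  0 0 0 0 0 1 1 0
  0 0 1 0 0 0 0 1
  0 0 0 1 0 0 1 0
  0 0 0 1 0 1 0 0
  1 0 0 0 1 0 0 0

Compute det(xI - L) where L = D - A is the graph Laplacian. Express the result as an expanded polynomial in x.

x^8 - 14x^7 + 78x^6 - 218x^5 + 314x^4 - 210x^3 + 45x^2

Reading degrees in the order [1, 2, 3, 4, 5, 6, 7, 8] gives [2, 1, 1, 2, 2, 2, 2, 2]; set D = diag(2, 1, 1, 2, 2, 2, 2, 2) and form L = D - A. Computing det(xI - L) by cofactor expansion (or equivalently via sum-over-permutations) gives x^8 - 14x^7 + 78x^6 - 218x^5 + 314x^4 - 210x^3 + 45x^2. Since p(0) = det(-L) = 0, x divides p(x). The largest eigenvalue, 3.6180, is at most the vertex count 8.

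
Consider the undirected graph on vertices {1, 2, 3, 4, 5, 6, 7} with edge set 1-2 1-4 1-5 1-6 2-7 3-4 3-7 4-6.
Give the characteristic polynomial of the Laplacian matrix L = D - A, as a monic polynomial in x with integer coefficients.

x^7 - 16x^6 + 99x^5 - 300x^4 + 465x^3 - 348x^2 + 98x

Reading degrees in the order [1, 2, 3, 4, 5, 6, 7] gives [4, 2, 2, 3, 1, 2, 2]; set D = diag(4, 2, 2, 3, 1, 2, 2) and form L = D - A. Computing det(xI - L) by cofactor expansion (or equivalently via sum-over-permutations) gives x^7 - 16x^6 + 99x^5 - 300x^4 + 465x^3 - 348x^2 + 98x. The constant term is 0 because L is singular (the all-ones vector lies in its kernel).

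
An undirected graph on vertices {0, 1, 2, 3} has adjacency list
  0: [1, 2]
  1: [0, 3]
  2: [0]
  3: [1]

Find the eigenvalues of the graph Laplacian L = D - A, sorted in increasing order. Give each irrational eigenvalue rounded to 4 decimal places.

Reading degrees in the order [0, 1, 2, 3] gives [2, 2, 1, 1]; set D = diag(2, 2, 1, 1) and form L = D - A. L is symmetric positive semidefinite, so every eigenvalue is real and nonnegative. The largest eigenvalue, 3.4142, is at most the vertex count 4.

[0, 0.5858, 2, 3.4142]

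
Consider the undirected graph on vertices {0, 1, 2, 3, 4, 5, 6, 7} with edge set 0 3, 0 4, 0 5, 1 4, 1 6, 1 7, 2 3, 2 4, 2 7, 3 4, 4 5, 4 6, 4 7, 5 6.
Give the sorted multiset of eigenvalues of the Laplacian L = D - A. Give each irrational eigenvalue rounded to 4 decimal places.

Reading degrees in the order [0, 1, 2, 3, 4, 5, 6, 7] gives [3, 3, 3, 3, 7, 3, 3, 3]; set D = diag(3, 3, 3, 3, 7, 3, 3, 3) and form L = D - A. Since every row of L sums to 0, the all-ones vector is in the kernel and 0 is an eigenvalue. The single zero eigenvalue shows the graph is connected. The largest eigenvalue, 8, is at most the vertex count 8. There is one zero in the spectrum, matching the 1 component.

[0, 1.7530, 1.7530, 3.4450, 3.4450, 4.8019, 4.8019, 8]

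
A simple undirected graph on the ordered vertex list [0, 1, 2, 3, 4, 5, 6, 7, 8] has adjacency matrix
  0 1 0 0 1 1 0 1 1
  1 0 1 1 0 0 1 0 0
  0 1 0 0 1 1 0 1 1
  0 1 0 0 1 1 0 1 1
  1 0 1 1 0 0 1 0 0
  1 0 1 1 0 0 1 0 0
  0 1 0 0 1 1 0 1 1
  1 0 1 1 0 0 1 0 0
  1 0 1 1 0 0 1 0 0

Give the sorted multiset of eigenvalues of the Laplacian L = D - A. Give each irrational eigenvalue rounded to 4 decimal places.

Reading degrees in the order [0, 1, 2, 3, 4, 5, 6, 7, 8] gives [5, 4, 5, 5, 4, 4, 5, 4, 4]; set D = diag(5, 4, 5, 5, 4, 4, 5, 4, 4) and form L = D - A. Since every row of L sums to 0, the all-ones vector is in the kernel and 0 is an eigenvalue. By the matrix-tree theorem the graph has (1/9) * product of the nonzero eigenvalues = 32000 spanning trees.

[0, 4, 4, 4, 4, 5, 5, 5, 9]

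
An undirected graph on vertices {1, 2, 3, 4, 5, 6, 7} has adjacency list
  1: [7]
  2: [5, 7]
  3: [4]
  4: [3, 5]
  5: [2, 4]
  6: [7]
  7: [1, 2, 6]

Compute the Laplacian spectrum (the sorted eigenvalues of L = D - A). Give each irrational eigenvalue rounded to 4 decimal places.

Reading degrees in the order [1, 2, 3, 4, 5, 6, 7] gives [1, 2, 1, 2, 2, 1, 3]; set D = diag(1, 2, 1, 2, 2, 1, 3) and form L = D - A. The multiplicity of 0 as a Laplacian eigenvalue equals the number of connected components. By the matrix-tree theorem the graph has (1/7) * product of the nonzero eigenvalues = 1 spanning tree.

[0, 0.2254, 1, 1, 2.1859, 3.3604, 4.2283]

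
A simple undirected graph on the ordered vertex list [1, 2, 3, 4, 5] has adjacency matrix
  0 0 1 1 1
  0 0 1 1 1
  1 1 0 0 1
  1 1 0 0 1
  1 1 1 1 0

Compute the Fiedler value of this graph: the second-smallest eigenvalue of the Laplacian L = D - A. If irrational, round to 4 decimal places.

3

Each diagonal entry of L is the vertex degree and each off-diagonal entry is -1 where an edge is present, 0 otherwise; in the order [1, 2, 3, 4, 5] the diagonal is [3, 3, 3, 3, 4]. Computing the eigenvalues of L and sorting gives [0, 3, 3, 5, 5]. The Fiedler value lambda_2 = 3 is strictly positive, so the graph is connected.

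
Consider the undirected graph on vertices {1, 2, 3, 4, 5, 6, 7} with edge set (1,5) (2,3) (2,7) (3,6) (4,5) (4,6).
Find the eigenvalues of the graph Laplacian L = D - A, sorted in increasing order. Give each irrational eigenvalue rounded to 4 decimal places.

[0, 0.1981, 0.7530, 1.5550, 2.4450, 3.2470, 3.8019]

With the vertex order [1, 2, 3, 4, 5, 6, 7], the degrees are [1, 2, 2, 2, 2, 2, 1], giving D = diag(1, 2, 2, 2, 2, 2, 1) and L = D - A. L is symmetric positive semidefinite, so every eigenvalue is real and nonnegative. By the matrix-tree theorem the graph has (1/7) * product of the nonzero eigenvalues = 1 spanning tree. The largest eigenvalue, 3.8019, is at most the vertex count 7.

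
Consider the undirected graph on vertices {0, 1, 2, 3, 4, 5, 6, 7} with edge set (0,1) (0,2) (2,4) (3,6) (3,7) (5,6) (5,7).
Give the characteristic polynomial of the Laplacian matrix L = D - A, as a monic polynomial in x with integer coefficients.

x^8 - 14x^7 + 78x^6 - 220x^5 + 328x^4 - 240x^3 + 64x^2

With the vertex order [0, 1, 2, 3, 4, 5, 6, 7], the degrees are [2, 1, 2, 2, 1, 2, 2, 2], giving D = diag(2, 1, 2, 2, 1, 2, 2, 2) and L = D - A. L has integer entries, so p(x) = det(xI - L) has integer coefficients. Expanding the determinant yields x^8 - 14x^7 + 78x^6 - 220x^5 + 328x^4 - 240x^3 + 64x^2. The coefficient of x^7 equals -trace(L) = -14, matching the sum of degrees.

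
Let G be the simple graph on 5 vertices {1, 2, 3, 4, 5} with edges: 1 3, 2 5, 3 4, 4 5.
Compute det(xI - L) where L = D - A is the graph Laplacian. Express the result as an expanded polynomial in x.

x^5 - 8x^4 + 21x^3 - 20x^2 + 5x

Reading degrees in the order [1, 2, 3, 4, 5] gives [1, 1, 2, 2, 2]; set D = diag(1, 1, 2, 2, 2) and form L = D - A. L has integer entries, so p(x) = det(xI - L) has integer coefficients. Expanding the determinant yields x^5 - 8x^4 + 21x^3 - 20x^2 + 5x. The constant term is 0 because L is singular (the all-ones vector lies in its kernel).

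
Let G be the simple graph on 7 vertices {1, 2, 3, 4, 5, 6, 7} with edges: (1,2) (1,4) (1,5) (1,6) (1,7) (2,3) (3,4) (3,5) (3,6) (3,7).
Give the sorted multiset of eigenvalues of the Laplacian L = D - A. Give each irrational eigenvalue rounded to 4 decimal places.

With the vertex order [1, 2, 3, 4, 5, 6, 7], the degrees are [5, 2, 5, 2, 2, 2, 2], giving D = diag(5, 2, 5, 2, 2, 2, 2) and L = D - A. Since every row of L sums to 0, the all-ones vector is in the kernel and 0 is an eigenvalue. By the matrix-tree theorem the graph has (1/7) * product of the nonzero eigenvalues = 80 spanning trees.

[0, 2, 2, 2, 2, 5, 7]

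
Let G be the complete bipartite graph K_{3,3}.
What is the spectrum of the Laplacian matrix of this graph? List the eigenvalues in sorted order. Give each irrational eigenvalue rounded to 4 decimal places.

The graph has 6 vertices and degree multiset [3, 3, 3, 3, 3, 3]; D is the diagonal matrix of degrees and L = D - A. The multiplicity of 0 as a Laplacian eigenvalue equals the number of connected components.

[0, 3, 3, 3, 3, 6]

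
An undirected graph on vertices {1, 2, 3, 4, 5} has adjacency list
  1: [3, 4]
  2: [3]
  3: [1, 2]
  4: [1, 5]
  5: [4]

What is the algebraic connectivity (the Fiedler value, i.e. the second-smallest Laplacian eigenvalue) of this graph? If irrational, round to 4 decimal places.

Reading degrees in the order [1, 2, 3, 4, 5] gives [2, 1, 2, 2, 1]; set D = diag(2, 1, 2, 2, 1) and form L = D - A. Computing the eigenvalues of L and sorting gives [0, 0.3820, 1.3820, 2.6180, 3.6180]. The Fiedler value lambda_2 = 0.3820 is strictly positive, so the graph is connected. There is one zero in the spectrum, matching the 1 component.

0.3820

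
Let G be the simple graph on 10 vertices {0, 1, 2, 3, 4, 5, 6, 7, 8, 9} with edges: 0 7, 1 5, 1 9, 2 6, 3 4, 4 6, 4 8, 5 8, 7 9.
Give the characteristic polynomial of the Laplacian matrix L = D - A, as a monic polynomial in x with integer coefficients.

Each diagonal entry of L is the vertex degree and each off-diagonal entry is -1 where an edge is present, 0 otherwise; in the order [0, 1, 2, 3, 4, 5, 6, 7, 8, 9] the diagonal is [1, 2, 1, 1, 3, 2, 2, 2, 2, 2]. L has integer entries, so p(x) = det(xI - L) has integer coefficients. Expanding the determinant yields x^10 - 18x^9 + 135x^8 - 548x^7 + 1309x^6 - 1874x^5 + 1569x^4 - 716x^3 + 153x^2 - 10x. The constant term is 0 because L is singular (the all-ones vector lies in its kernel). The eigenvalues sum to 18, which equals trace(L) = 2|E|. The largest eigenvalue, 4.3463, is at most the vertex count 10.

x^10 - 18x^9 + 135x^8 - 548x^7 + 1309x^6 - 1874x^5 + 1569x^4 - 716x^3 + 153x^2 - 10x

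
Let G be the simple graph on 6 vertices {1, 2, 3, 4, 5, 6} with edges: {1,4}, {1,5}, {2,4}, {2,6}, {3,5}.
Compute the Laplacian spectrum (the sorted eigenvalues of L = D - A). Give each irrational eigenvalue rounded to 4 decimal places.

[0, 0.2679, 1, 2, 3, 3.7321]

Each diagonal entry of L is the vertex degree and each off-diagonal entry is -1 where an edge is present, 0 otherwise; in the order [1, 2, 3, 4, 5, 6] the diagonal is [2, 2, 1, 2, 2, 1]. Since every row of L sums to 0, the all-ones vector is in the kernel and 0 is an eigenvalue. The largest eigenvalue, 3.7321, is at most the vertex count 6. The eigenvalues sum to 10, which equals trace(L) = 2|E|.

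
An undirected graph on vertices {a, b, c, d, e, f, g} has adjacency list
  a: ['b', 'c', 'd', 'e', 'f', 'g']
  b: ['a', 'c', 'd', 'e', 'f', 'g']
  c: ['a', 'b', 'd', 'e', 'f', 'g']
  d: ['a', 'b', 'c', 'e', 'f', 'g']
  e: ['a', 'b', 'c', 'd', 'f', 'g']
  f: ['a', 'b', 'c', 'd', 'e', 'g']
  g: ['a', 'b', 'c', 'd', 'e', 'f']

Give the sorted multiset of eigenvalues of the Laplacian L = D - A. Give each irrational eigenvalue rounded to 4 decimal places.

Each diagonal entry of L is the vertex degree and each off-diagonal entry is -1 where an edge is present, 0 otherwise; in the order [a, b, c, d, e, f, g] the diagonal is [6, 6, 6, 6, 6, 6, 6]. Since every row of L sums to 0, the all-ones vector is in the kernel and 0 is an eigenvalue. The single zero eigenvalue shows the graph is connected. There is one zero in the spectrum, matching the 1 component. The largest eigenvalue, 7, is at most the vertex count 7.

[0, 7, 7, 7, 7, 7, 7]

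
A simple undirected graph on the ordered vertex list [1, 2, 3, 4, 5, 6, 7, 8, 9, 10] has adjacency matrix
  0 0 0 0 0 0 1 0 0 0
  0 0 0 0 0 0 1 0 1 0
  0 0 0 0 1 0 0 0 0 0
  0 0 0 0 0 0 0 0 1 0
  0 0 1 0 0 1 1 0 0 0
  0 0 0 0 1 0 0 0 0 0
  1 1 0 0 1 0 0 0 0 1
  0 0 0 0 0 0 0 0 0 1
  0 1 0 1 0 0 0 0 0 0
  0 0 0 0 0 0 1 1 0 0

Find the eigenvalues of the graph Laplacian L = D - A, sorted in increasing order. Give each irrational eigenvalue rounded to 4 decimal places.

Each diagonal entry of L is the vertex degree and each off-diagonal entry is -1 where an edge is present, 0 otherwise; in the order [1, 2, 3, 4, 5, 6, 7, 8, 9, 10] the diagonal is [1, 2, 1, 1, 3, 1, 4, 1, 2, 2]. Diagonalising L (or applying a numerical eigensolver to the 10x10 matrix) gives the spectrum above. The single zero eigenvalue shows the graph is connected. By the matrix-tree theorem the graph has (1/10) * product of the nonzero eigenvalues = 1 spanning tree.

[0, 0.2207, 0.3298, 0.7073, 1, 1.4285, 2.3268, 3.0917, 3.5074, 5.3876]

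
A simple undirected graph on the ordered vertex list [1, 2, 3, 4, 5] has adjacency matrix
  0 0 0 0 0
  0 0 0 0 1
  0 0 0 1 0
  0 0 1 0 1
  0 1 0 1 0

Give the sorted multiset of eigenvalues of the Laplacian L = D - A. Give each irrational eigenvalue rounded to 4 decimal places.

Each diagonal entry of L is the vertex degree and each off-diagonal entry is -1 where an edge is present, 0 otherwise; in the order [1, 2, 3, 4, 5] the diagonal is [0, 1, 1, 2, 2]. Since every row of L sums to 0, the all-ones vector is in the kernel and 0 is an eigenvalue. The 2 zero eigenvalues correspond to the 2 connected components. The largest eigenvalue, 3.4142, is at most the vertex count 5.

[0, 0, 0.5858, 2, 3.4142]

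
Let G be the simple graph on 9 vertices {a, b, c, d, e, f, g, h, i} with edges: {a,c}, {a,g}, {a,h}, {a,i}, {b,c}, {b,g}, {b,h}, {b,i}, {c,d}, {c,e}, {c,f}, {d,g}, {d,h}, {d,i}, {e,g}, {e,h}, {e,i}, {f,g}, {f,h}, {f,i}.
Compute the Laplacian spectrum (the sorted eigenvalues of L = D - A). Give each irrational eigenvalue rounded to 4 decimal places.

Each diagonal entry of L is the vertex degree and each off-diagonal entry is -1 where an edge is present, 0 otherwise; in the order [a, b, c, d, e, f, g, h, i] the diagonal is [4, 4, 5, 4, 4, 4, 5, 5, 5]. The multiplicity of 0 as a Laplacian eigenvalue equals the number of connected components. The eigenvalues sum to 40, which equals trace(L) = 2|E|.

[0, 4, 4, 4, 4, 5, 5, 5, 9]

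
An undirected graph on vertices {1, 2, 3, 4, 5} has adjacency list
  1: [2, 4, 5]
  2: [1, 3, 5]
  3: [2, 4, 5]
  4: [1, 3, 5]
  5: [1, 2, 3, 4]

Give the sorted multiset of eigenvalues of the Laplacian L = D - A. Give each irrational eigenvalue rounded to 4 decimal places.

Each diagonal entry of L is the vertex degree and each off-diagonal entry is -1 where an edge is present, 0 otherwise; in the order [1, 2, 3, 4, 5] the diagonal is [3, 3, 3, 3, 4]. Since every row of L sums to 0, the all-ones vector is in the kernel and 0 is an eigenvalue. The single zero eigenvalue shows the graph is connected. There is one zero in the spectrum, matching the 1 component.

[0, 3, 3, 5, 5]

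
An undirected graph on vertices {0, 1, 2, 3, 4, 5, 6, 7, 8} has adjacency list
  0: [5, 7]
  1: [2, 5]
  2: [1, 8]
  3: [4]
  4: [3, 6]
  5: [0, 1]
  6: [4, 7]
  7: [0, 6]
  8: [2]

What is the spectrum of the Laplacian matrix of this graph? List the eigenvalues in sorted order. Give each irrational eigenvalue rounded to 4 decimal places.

With the vertex order [0, 1, 2, 3, 4, 5, 6, 7, 8], the degrees are [2, 2, 2, 1, 2, 2, 2, 2, 1], giving D = diag(2, 2, 2, 1, 2, 2, 2, 2, 1) and L = D - A. Diagonalising L (or applying a numerical eigensolver to the 9x9 matrix) gives the spectrum above. There is one zero in the spectrum, matching the 1 component.

[0, 0.1206, 0.4679, 1, 1.6527, 2.3473, 3, 3.5321, 3.8794]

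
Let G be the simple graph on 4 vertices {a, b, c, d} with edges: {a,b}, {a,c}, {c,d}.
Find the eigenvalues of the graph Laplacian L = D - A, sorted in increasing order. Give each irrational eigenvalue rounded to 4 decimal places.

[0, 0.5858, 2, 3.4142]

With the vertex order [a, b, c, d], the degrees are [2, 1, 2, 1], giving D = diag(2, 1, 2, 1) and L = D - A. L is symmetric positive semidefinite, so every eigenvalue is real and nonnegative. There is one zero in the spectrum, matching the 1 component.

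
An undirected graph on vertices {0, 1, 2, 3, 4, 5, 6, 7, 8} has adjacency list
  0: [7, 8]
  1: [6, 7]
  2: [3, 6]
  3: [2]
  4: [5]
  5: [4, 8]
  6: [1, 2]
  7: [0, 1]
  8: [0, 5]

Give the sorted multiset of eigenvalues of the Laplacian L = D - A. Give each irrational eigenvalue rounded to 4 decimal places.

[0, 0.1206, 0.4679, 1, 1.6527, 2.3473, 3, 3.5321, 3.8794]

With the vertex order [0, 1, 2, 3, 4, 5, 6, 7, 8], the degrees are [2, 2, 2, 1, 1, 2, 2, 2, 2], giving D = diag(2, 2, 2, 1, 1, 2, 2, 2, 2) and L = D - A. L is symmetric positive semidefinite, so every eigenvalue is real and nonnegative. There is one zero in the spectrum, matching the 1 component. The largest eigenvalue, 3.8794, is at most the vertex count 9.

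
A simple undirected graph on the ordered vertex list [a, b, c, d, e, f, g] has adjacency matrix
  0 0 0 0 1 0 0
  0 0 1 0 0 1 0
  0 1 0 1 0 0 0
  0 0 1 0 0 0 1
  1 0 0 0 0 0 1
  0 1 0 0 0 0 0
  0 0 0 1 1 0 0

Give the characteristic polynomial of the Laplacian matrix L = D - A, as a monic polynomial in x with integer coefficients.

x^7 - 12x^6 + 55x^5 - 120x^4 + 126x^3 - 56x^2 + 7x

Reading degrees in the order [a, b, c, d, e, f, g] gives [1, 2, 2, 2, 2, 1, 2]; set D = diag(1, 2, 2, 2, 2, 1, 2) and form L = D - A. Computing det(xI - L) by cofactor expansion (or equivalently via sum-over-permutations) gives x^7 - 12x^6 + 55x^5 - 120x^4 + 126x^3 - 56x^2 + 7x. Since p(0) = det(-L) = 0, x divides p(x). There is one zero in the spectrum, matching the 1 component.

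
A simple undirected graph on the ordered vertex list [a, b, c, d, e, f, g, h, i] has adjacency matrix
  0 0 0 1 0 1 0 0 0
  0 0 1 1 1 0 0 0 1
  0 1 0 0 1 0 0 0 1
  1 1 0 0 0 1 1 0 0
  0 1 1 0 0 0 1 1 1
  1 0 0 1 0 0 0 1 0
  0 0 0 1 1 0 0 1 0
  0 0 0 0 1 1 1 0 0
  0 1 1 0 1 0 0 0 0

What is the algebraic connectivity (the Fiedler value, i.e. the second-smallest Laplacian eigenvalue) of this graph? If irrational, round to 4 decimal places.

With the vertex order [a, b, c, d, e, f, g, h, i], the degrees are [2, 4, 3, 4, 5, 3, 3, 3, 3], giving D = diag(2, 4, 3, 4, 5, 3, 3, 3, 3) and L = D - A. The sorted Laplacian eigenvalues are [0, 0.8291, 1.8229, 3.1214, 3.7007, 4, 4.5859, 5.6241, 6.3158]; the algebraic connectivity is the second entry, 0.8291. The eigenvalues sum to 30, which equals trace(L) = 2|E|. There is one zero in the spectrum, matching the 1 component.

0.8291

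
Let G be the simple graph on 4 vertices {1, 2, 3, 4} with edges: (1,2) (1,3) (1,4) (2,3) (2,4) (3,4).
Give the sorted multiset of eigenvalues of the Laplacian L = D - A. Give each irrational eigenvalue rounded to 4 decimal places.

Reading degrees in the order [1, 2, 3, 4] gives [3, 3, 3, 3]; set D = diag(3, 3, 3, 3) and form L = D - A. Since every row of L sums to 0, the all-ones vector is in the kernel and 0 is an eigenvalue.

[0, 4, 4, 4]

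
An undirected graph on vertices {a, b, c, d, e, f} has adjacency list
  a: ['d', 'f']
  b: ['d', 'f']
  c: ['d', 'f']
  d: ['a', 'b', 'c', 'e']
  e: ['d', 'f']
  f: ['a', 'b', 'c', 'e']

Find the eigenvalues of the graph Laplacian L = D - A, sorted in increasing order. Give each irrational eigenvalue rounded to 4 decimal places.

With the vertex order [a, b, c, d, e, f], the degrees are [2, 2, 2, 4, 2, 4], giving D = diag(2, 2, 2, 4, 2, 4) and L = D - A. L is symmetric positive semidefinite, so every eigenvalue is real and nonnegative. The eigenvalues sum to 16, which equals trace(L) = 2|E|.

[0, 2, 2, 2, 4, 6]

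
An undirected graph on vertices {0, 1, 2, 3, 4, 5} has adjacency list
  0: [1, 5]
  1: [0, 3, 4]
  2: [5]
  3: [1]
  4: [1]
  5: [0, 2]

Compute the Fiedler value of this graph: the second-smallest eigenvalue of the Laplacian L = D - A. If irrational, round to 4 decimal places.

0.3249

Reading degrees in the order [0, 1, 2, 3, 4, 5] gives [2, 3, 1, 1, 1, 2]; set D = diag(2, 3, 1, 1, 1, 2) and form L = D - A. The smallest Laplacian eigenvalue is always 0. The next one, lambda_2 = 0.3249, measures how hard the graph is to disconnect: larger values mean better connectivity. The largest eigenvalue, 4.2143, is at most the vertex count 6. By the matrix-tree theorem the graph has (1/6) * product of the nonzero eigenvalues = 1 spanning tree.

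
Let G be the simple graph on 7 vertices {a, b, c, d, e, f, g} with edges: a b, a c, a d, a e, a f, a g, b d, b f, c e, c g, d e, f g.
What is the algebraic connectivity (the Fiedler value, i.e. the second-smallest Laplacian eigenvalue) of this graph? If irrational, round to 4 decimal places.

With the vertex order [a, b, c, d, e, f, g], the degrees are [6, 3, 3, 3, 3, 3, 3], giving D = diag(6, 3, 3, 3, 3, 3, 3) and L = D - A. The smallest Laplacian eigenvalue is always 0. The next one, lambda_2 = 2, measures how hard the graph is to disconnect: larger values mean better connectivity. The eigenvalues sum to 24, which equals trace(L) = 2|E|.

2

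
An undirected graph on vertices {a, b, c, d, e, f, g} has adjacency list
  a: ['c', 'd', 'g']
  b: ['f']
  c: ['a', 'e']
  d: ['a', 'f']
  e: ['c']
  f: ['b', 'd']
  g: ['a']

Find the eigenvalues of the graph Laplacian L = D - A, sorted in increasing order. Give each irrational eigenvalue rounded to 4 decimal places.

[0, 0.2603, 0.6262, 1.4055, 2.2742, 3.0996, 4.3342]

Reading degrees in the order [a, b, c, d, e, f, g] gives [3, 1, 2, 2, 1, 2, 1]; set D = diag(3, 1, 2, 2, 1, 2, 1) and form L = D - A. Diagonalising L (or applying a numerical eigensolver to the 7x7 matrix) gives the spectrum above. The single zero eigenvalue shows the graph is connected. By the matrix-tree theorem the graph has (1/7) * product of the nonzero eigenvalues = 1 spanning tree.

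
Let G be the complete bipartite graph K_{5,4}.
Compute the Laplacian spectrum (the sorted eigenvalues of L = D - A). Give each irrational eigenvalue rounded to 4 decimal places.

The graph has 9 vertices and degree multiset [5, 5, 5, 5, 4, 4, 4, 4, 4]; D is the diagonal matrix of degrees and L = D - A. Since every row of L sums to 0, the all-ones vector is in the kernel and 0 is an eigenvalue. By the matrix-tree theorem the graph has (1/9) * product of the nonzero eigenvalues = 32000 spanning trees.

[0, 4, 4, 4, 4, 5, 5, 5, 9]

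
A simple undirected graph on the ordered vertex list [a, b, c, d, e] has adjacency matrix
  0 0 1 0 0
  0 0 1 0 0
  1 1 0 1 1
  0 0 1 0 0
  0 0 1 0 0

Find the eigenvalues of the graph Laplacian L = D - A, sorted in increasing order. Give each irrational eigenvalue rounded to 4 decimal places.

[0, 1, 1, 1, 5]

Each diagonal entry of L is the vertex degree and each off-diagonal entry is -1 where an edge is present, 0 otherwise; in the order [a, b, c, d, e] the diagonal is [1, 1, 4, 1, 1]. L is symmetric positive semidefinite, so every eigenvalue is real and nonnegative. The eigenvalues sum to 8, which equals trace(L) = 2|E|.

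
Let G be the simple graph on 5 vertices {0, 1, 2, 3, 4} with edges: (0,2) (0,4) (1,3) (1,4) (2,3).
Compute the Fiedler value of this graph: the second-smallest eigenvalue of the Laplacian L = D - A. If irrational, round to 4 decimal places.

Reading degrees in the order [0, 1, 2, 3, 4] gives [2, 2, 2, 2, 2]; set D = diag(2, 2, 2, 2, 2) and form L = D - A. The smallest Laplacian eigenvalue is always 0. The next one, lambda_2 = 1.3820, measures how hard the graph is to disconnect: larger values mean better connectivity. The eigenvalues sum to 10, which equals trace(L) = 2|E|.

1.3820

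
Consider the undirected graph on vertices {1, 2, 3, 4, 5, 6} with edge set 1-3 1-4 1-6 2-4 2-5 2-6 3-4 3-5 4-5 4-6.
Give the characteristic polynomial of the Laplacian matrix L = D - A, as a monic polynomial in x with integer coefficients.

x^6 - 20x^5 + 155x^4 - 580x^3 + 1045x^2 - 726x

With the vertex order [1, 2, 3, 4, 5, 6], the degrees are [3, 3, 3, 5, 3, 3], giving D = diag(3, 3, 3, 5, 3, 3) and L = D - A. Computing det(xI - L) by cofactor expansion (or equivalently via sum-over-permutations) gives x^6 - 20x^5 + 155x^4 - 580x^3 + 1045x^2 - 726x. The constant term is 0 because L is singular (the all-ones vector lies in its kernel). The eigenvalues sum to 20, which equals trace(L) = 2|E|.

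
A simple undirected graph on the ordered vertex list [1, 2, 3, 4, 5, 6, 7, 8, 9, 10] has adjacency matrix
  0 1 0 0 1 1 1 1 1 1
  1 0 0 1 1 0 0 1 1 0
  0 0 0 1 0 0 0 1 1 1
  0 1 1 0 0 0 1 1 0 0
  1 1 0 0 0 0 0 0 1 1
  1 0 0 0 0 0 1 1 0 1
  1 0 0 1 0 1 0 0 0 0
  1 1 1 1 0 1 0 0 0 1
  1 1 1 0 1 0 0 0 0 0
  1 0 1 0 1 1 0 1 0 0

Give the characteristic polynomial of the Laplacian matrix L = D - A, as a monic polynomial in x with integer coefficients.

x^10 - 46x^9 + 923x^8 - 10594x^7 + 76586x^6 - 361308x^5 + 1111359x^4 - 2147286x^3 + 2362530x^2 - 1126610x

Each diagonal entry of L is the vertex degree and each off-diagonal entry is -1 where an edge is present, 0 otherwise; in the order [1, 2, 3, 4, 5, 6, 7, 8, 9, 10] the diagonal is [7, 5, 4, 4, 4, 4, 3, 6, 4, 5]. Computing det(xI - L) by cofactor expansion (or equivalently via sum-over-permutations) gives x^10 - 46x^9 + 923x^8 - 10594x^7 + 76586x^6 - 361308x^5 + 1111359x^4 - 2147286x^3 + 2362530x^2 - 1126610x. The coefficient of x^9 equals -trace(L) = -46, matching the sum of degrees. By the matrix-tree theorem the graph has (1/10) * product of the nonzero eigenvalues = 112661 spanning trees. The largest eigenvalue, 8.2918, is at most the vertex count 10.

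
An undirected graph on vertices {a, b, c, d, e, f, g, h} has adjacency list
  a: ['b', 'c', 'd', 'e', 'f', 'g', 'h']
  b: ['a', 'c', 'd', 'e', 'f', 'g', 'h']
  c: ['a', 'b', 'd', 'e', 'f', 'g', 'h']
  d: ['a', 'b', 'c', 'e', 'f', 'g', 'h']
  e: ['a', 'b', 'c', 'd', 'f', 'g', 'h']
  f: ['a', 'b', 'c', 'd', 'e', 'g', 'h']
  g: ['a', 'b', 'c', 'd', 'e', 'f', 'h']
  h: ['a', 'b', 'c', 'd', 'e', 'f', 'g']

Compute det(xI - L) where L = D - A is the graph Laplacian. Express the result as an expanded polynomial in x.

x^8 - 56x^7 + 1344x^6 - 17920x^5 + 143360x^4 - 688128x^3 + 1835008x^2 - 2097152x

Each diagonal entry of L is the vertex degree and each off-diagonal entry is -1 where an edge is present, 0 otherwise; in the order [a, b, c, d, e, f, g, h] the diagonal is [7, 7, 7, 7, 7, 7, 7, 7]. L has integer entries, so p(x) = det(xI - L) has integer coefficients. Expanding the determinant yields x^8 - 56x^7 + 1344x^6 - 17920x^5 + 143360x^4 - 688128x^3 + 1835008x^2 - 2097152x. The constant term is 0 because L is singular (the all-ones vector lies in its kernel). The eigenvalues sum to 56, which equals trace(L) = 2|E|. By the matrix-tree theorem the graph has (1/8) * product of the nonzero eigenvalues = 262144 spanning trees.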